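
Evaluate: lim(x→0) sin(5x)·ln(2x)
This is a 0·∞ indeterminate form.

Rewrite 0·∞ as a quotient (0/0 or ∞/∞ form), then apply L'Hôpital's rule:
  lim(x→0) sin(5x)·ln(2x) = 0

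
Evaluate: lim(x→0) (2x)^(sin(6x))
This is an exponential indeterminate form.

For exponential indeterminate forms, take the natural log:
  Let L = lim(x→0) (2x)^(sin(6x))
  Then ln(L) = lim(x→0) [exponent × ln(base)]
  Evaluate using L'Hôpital or standard limits, then exponentiate.
  L = 1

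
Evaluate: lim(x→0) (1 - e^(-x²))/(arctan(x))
This is a 0/0 indeterminate form.

Apply L'Hôpital's rule: differentiate numerator and denominator separately.
  f(x) = 1 - e^(-x^2)   ⇒   f'(x) = 2·x·e^(-x^2)
  g(x) = atan(x)   ⇒   g'(x) = 1/(x^2 + 1)
  lim(x→0) f'(x)/g'(x) = lim(x→0) (2·x·e^(-x^2))/(1/(x^2 + 1))
  = 0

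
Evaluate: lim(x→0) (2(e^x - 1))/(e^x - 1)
This is a 0/0 indeterminate form.

Apply L'Hôpital's rule: differentiate numerator and denominator separately.
  f(x) = 2·e^(x) - 2   ⇒   f'(x) = 2·e^(x)
  g(x) = e^(x) - 1   ⇒   g'(x) = e^(x)
  lim(x→0) f'(x)/g'(x) = lim(x→0) (2·e^(x))/(e^(x))
  = 2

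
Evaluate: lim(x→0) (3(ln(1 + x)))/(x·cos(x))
This is a 0/0 indeterminate form.

Apply L'Hôpital's rule: differentiate numerator and denominator separately.
  f(x) = 3·ln(x + 1)   ⇒   f'(x) = 3/(x + 1)
  g(x) = x·cos(x)   ⇒   g'(x) = -x·sin(x) + cos(x)
  lim(x→0) f'(x)/g'(x) = lim(x→0) (3/(x + 1))/(-x·sin(x) + cos(x))
  = 3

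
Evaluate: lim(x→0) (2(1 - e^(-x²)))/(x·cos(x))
This is a 0/0 indeterminate form.

Apply L'Hôpital's rule: differentiate numerator and denominator separately.
  f(x) = 2 - 2·e^(-x^2)   ⇒   f'(x) = 4·x·e^(-x^2)
  g(x) = x·cos(x)   ⇒   g'(x) = -x·sin(x) + cos(x)
  lim(x→0) f'(x)/g'(x) = lim(x→0) (4·x·e^(-x^2))/(-x·sin(x) + cos(x))
  = 0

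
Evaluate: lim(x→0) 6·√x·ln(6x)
This is a 0·∞ indeterminate form.

Rewrite 0·∞ as a quotient (0/0 or ∞/∞ form), then apply L'Hôpital's rule:
  lim(x→0) 6·√x·ln(6x) = 0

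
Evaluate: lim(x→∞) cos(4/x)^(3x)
This is an exponential indeterminate form.

For exponential indeterminate forms, take the natural log:
  Let L = lim(x→∞) cos(4/x)^(3x)
  Then ln(L) = lim(x→∞) [exponent × ln(base)]
  Evaluate using L'Hôpital or standard limits, then exponentiate.
  L = 1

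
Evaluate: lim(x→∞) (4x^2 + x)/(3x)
This is an ∞/∞ indeterminate form.

Apply L'Hôpital's rule: differentiate numerator and denominator separately.
  f(x) = 4·x^2 + x   ⇒   f'(x) = 8·x + 1
  g(x) = 3·x   ⇒   g'(x) = 3
  lim(x→∞) f'(x)/g'(x) = lim(x→∞) (8·x + 1)/(3)
  = ∞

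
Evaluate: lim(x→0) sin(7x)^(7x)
This is an exponential indeterminate form.

For exponential indeterminate forms, take the natural log:
  Let L = lim(x→0) sin(7x)^(7x)
  Then ln(L) = lim(x→0) [exponent × ln(base)]
  Evaluate using L'Hôpital or standard limits, then exponentiate.
  L = 1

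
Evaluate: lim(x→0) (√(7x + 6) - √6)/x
This is a standard limit.

Factor or rationalize the expression:
  lim(x→0) (√(7x + 6) - √6)/x = 7·sqrt(6)/12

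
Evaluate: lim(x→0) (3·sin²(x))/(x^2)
This is a 0/0 indeterminate form.

Apply L'Hôpital's rule: differentiate numerator and denominator separately.
  f(x) = 3·sin(x)^2   ⇒   f'(x) = 6·sin(x)·cos(x)
  g(x) = x^2   ⇒   g'(x) = 2·x
  lim(x→0) f'(x)/g'(x) = lim(x→0) (6·sin(x)·cos(x))/(2·x)
  = 3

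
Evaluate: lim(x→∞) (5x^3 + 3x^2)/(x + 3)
This is an ∞/∞ indeterminate form.

Apply L'Hôpital's rule: differentiate numerator and denominator separately.
  f(x) = 5·x^3 + 3·x^2   ⇒   f'(x) = 15·x^2 + 6·x
  g(x) = x + 3   ⇒   g'(x) = 1
  lim(x→∞) f'(x)/g'(x) = lim(x→∞) (15·x^2 + 6·x)/(1)
  = ∞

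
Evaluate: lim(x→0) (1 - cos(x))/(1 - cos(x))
This is a 0/0 indeterminate form.

Apply L'Hôpital's rule: differentiate numerator and denominator separately.
  f(x) = 1 - cos(x)   ⇒   f'(x) = sin(x)
  g(x) = 1 - cos(x)   ⇒   g'(x) = sin(x)
  lim(x→0) f'(x)/g'(x) = lim(x→0) (sin(x))/(sin(x))
  = 1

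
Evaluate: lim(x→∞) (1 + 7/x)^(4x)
This is an exponential indeterminate form.

For exponential indeterminate forms, take the natural log:
  Let L = lim(x→∞) (1 + 7/x)^(4x)
  Then ln(L) = lim(x→∞) [exponent × ln(base)]
  Evaluate using L'Hôpital or standard limits, then exponentiate.
  L = e^(28)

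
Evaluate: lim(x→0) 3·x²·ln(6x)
This is a 0·∞ indeterminate form.

Rewrite 0·∞ as a quotient (0/0 or ∞/∞ form), then apply L'Hôpital's rule:
  lim(x→0) 3·x²·ln(6x) = 0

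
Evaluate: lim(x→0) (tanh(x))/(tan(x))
This is a 0/0 indeterminate form.

Apply L'Hôpital's rule: differentiate numerator and denominator separately.
  f(x) = tanh(x)   ⇒   f'(x) = 1 - tanh(x)^2
  g(x) = tan(x)   ⇒   g'(x) = tan(x)^2 + 1
  lim(x→0) f'(x)/g'(x) = lim(x→0) (1 - tanh(x)^2)/(tan(x)^2 + 1)
  = 1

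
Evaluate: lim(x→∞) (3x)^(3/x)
This is an exponential indeterminate form.

For exponential indeterminate forms, take the natural log:
  Let L = lim(x→∞) (3x)^(3/x)
  Then ln(L) = lim(x→∞) [exponent × ln(base)]
  Evaluate using L'Hôpital or standard limits, then exponentiate.
  L = 1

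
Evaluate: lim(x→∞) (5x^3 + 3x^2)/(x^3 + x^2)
This is an ∞/∞ indeterminate form.

Apply L'Hôpital's rule: differentiate numerator and denominator separately.
  f(x) = 5·x^3 + 3·x^2   ⇒   f'(x) = 15·x^2 + 6·x
  g(x) = x^3 + x^2   ⇒   g'(x) = 3·x^2 + 2·x
  lim(x→∞) f'(x)/g'(x) = lim(x→∞) (15·x^2 + 6·x)/(3·x^2 + 2·x)
  = 5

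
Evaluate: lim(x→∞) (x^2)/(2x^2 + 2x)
This is an ∞/∞ indeterminate form.

Apply L'Hôpital's rule: differentiate numerator and denominator separately.
  f(x) = x^2   ⇒   f'(x) = 2·x
  g(x) = 2·x^2 + 2·x   ⇒   g'(x) = 4·x + 2
  lim(x→∞) f'(x)/g'(x) = lim(x→∞) (2·x)/(4·x + 2)
  = 1/2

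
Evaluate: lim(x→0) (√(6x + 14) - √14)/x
This is a standard limit.

Factor or rationalize the expression:
  lim(x→0) (√(6x + 14) - √14)/x = 3·sqrt(14)/14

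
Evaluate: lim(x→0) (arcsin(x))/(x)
This is a 0/0 indeterminate form.

Apply L'Hôpital's rule: differentiate numerator and denominator separately.
  f(x) = asin(x)   ⇒   f'(x) = 1/sqrt(1 - x^2)
  g(x) = x   ⇒   g'(x) = 1
  lim(x→0) f'(x)/g'(x) = lim(x→0) (1/sqrt(1 - x^2))/(1)
  = 1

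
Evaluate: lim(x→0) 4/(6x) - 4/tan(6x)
This is an ∞-∞ indeterminate form.

Combine fractions or rationalize to convert ∞-∞ to 0/0 form:
  lim(x→0) 4/(6x) - 4/tan(6x) = 0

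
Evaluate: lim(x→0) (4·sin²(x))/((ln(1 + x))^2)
This is a 0/0 indeterminate form.

Apply L'Hôpital's rule: differentiate numerator and denominator separately.
  f(x) = 4·sin(x)^2   ⇒   f'(x) = 8·sin(x)·cos(x)
  g(x) = ln(x + 1)^2   ⇒   g'(x) = 2·ln(x + 1)/(x + 1)
  lim(x→0) f'(x)/g'(x) = lim(x→0) (8·sin(x)·cos(x))/(2·ln(x + 1)/(x + 1))
  = 4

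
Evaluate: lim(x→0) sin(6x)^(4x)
This is an exponential indeterminate form.

For exponential indeterminate forms, take the natural log:
  Let L = lim(x→0) sin(6x)^(4x)
  Then ln(L) = lim(x→0) [exponent × ln(base)]
  Evaluate using L'Hôpital or standard limits, then exponentiate.
  L = 1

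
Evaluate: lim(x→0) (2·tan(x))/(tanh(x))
This is a 0/0 indeterminate form.

Apply L'Hôpital's rule: differentiate numerator and denominator separately.
  f(x) = 2·tan(x)   ⇒   f'(x) = 2·tan(x)^2 + 2
  g(x) = tanh(x)   ⇒   g'(x) = 1 - tanh(x)^2
  lim(x→0) f'(x)/g'(x) = lim(x→0) (2·tan(x)^2 + 2)/(1 - tanh(x)^2)
  = 2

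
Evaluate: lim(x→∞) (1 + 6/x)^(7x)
This is an exponential indeterminate form.

For exponential indeterminate forms, take the natural log:
  Let L = lim(x→∞) (1 + 6/x)^(7x)
  Then ln(L) = lim(x→∞) [exponent × ln(base)]
  Evaluate using L'Hôpital or standard limits, then exponentiate.
  L = e^(42)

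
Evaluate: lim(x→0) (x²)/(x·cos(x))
This is a 0/0 indeterminate form.

Apply L'Hôpital's rule: differentiate numerator and denominator separately.
  f(x) = x^2   ⇒   f'(x) = 2·x
  g(x) = x·cos(x)   ⇒   g'(x) = -x·sin(x) + cos(x)
  lim(x→0) f'(x)/g'(x) = lim(x→0) (2·x)/(-x·sin(x) + cos(x))
  = 0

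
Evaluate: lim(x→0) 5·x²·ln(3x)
This is a 0·∞ indeterminate form.

Rewrite 0·∞ as a quotient (0/0 or ∞/∞ form), then apply L'Hôpital's rule:
  lim(x→0) 5·x²·ln(3x) = 0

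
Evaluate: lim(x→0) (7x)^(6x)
This is an exponential indeterminate form.

For exponential indeterminate forms, take the natural log:
  Let L = lim(x→0) (7x)^(6x)
  Then ln(L) = lim(x→0) [exponent × ln(base)]
  Evaluate using L'Hôpital or standard limits, then exponentiate.
  L = 1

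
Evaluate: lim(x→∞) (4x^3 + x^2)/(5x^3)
This is an ∞/∞ indeterminate form.

Apply L'Hôpital's rule: differentiate numerator and denominator separately.
  f(x) = 4·x^3 + x^2   ⇒   f'(x) = 12·x^2 + 2·x
  g(x) = 5·x^3   ⇒   g'(x) = 15·x^2
  lim(x→∞) f'(x)/g'(x) = lim(x→∞) (12·x^2 + 2·x)/(15·x^2)
  = 4/5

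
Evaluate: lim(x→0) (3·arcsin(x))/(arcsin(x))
This is a 0/0 indeterminate form.

Apply L'Hôpital's rule: differentiate numerator and denominator separately.
  f(x) = 3·asin(x)   ⇒   f'(x) = 3/sqrt(1 - x^2)
  g(x) = asin(x)   ⇒   g'(x) = 1/sqrt(1 - x^2)
  lim(x→0) f'(x)/g'(x) = lim(x→0) (3/sqrt(1 - x^2))/(1/sqrt(1 - x^2))
  = 3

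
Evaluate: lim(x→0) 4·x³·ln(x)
This is a 0·∞ indeterminate form.

Rewrite 0·∞ as a quotient (0/0 or ∞/∞ form), then apply L'Hôpital's rule:
  lim(x→0) 4·x³·ln(x) = 0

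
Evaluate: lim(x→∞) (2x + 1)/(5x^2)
This is an ∞/∞ indeterminate form.

Apply L'Hôpital's rule: differentiate numerator and denominator separately.
  f(x) = 2·x + 1   ⇒   f'(x) = 2
  g(x) = 5·x^2   ⇒   g'(x) = 10·x
  lim(x→∞) f'(x)/g'(x) = lim(x→∞) (2)/(10·x)
  = 0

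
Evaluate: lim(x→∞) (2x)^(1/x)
This is an exponential indeterminate form.

For exponential indeterminate forms, take the natural log:
  Let L = lim(x→∞) (2x)^(1/x)
  Then ln(L) = lim(x→∞) [exponent × ln(base)]
  Evaluate using L'Hôpital or standard limits, then exponentiate.
  L = 1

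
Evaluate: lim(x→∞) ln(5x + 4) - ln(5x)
This is an ∞-∞ indeterminate form.

Combine fractions or rationalize to convert ∞-∞ to 0/0 form:
  lim(x→∞) ln(5x + 4) - ln(5x) = 0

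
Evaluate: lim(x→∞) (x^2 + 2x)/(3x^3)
This is an ∞/∞ indeterminate form.

Apply L'Hôpital's rule: differentiate numerator and denominator separately.
  f(x) = x^2 + 2·x   ⇒   f'(x) = 2·x + 2
  g(x) = 3·x^3   ⇒   g'(x) = 9·x^2
  lim(x→∞) f'(x)/g'(x) = lim(x→∞) (2·x + 2)/(9·x^2)
  = 0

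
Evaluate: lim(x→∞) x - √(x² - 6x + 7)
This is an ∞-∞ indeterminate form.

Combine fractions or rationalize to convert ∞-∞ to 0/0 form:
  lim(x→∞) x - √(x² - 6x + 7) = 3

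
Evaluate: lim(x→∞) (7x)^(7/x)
This is an exponential indeterminate form.

For exponential indeterminate forms, take the natural log:
  Let L = lim(x→∞) (7x)^(7/x)
  Then ln(L) = lim(x→∞) [exponent × ln(base)]
  Evaluate using L'Hôpital or standard limits, then exponentiate.
  L = 1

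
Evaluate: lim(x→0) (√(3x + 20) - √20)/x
This is a standard limit.

Factor or rationalize the expression:
  lim(x→0) (√(3x + 20) - √20)/x = 3·sqrt(5)/20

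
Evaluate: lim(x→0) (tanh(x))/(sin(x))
This is a 0/0 indeterminate form.

Apply L'Hôpital's rule: differentiate numerator and denominator separately.
  f(x) = tanh(x)   ⇒   f'(x) = 1 - tanh(x)^2
  g(x) = sin(x)   ⇒   g'(x) = cos(x)
  lim(x→0) f'(x)/g'(x) = lim(x→0) (1 - tanh(x)^2)/(cos(x))
  = 1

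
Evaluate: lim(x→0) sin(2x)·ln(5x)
This is a 0·∞ indeterminate form.

Rewrite 0·∞ as a quotient (0/0 or ∞/∞ form), then apply L'Hôpital's rule:
  lim(x→0) sin(2x)·ln(5x) = 0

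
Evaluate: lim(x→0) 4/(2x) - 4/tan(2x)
This is an ∞-∞ indeterminate form.

Combine fractions or rationalize to convert ∞-∞ to 0/0 form:
  lim(x→0) 4/(2x) - 4/tan(2x) = 0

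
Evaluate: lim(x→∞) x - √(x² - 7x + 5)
This is an ∞-∞ indeterminate form.

Combine fractions or rationalize to convert ∞-∞ to 0/0 form:
  lim(x→∞) x - √(x² - 7x + 5) = 7/2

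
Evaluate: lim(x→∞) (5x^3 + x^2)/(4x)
This is an ∞/∞ indeterminate form.

Apply L'Hôpital's rule: differentiate numerator and denominator separately.
  f(x) = 5·x^3 + x^2   ⇒   f'(x) = 15·x^2 + 2·x
  g(x) = 4·x   ⇒   g'(x) = 4
  lim(x→∞) f'(x)/g'(x) = lim(x→∞) (15·x^2 + 2·x)/(4)
  = ∞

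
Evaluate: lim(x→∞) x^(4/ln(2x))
This is an exponential indeterminate form.

For exponential indeterminate forms, take the natural log:
  Let L = lim(x→∞) x^(4/ln(2x))
  Then ln(L) = lim(x→∞) [exponent × ln(base)]
  Evaluate using L'Hôpital or standard limits, then exponentiate.
  L = e^(4)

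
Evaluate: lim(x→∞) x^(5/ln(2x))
This is an exponential indeterminate form.

For exponential indeterminate forms, take the natural log:
  Let L = lim(x→∞) x^(5/ln(2x))
  Then ln(L) = lim(x→∞) [exponent × ln(base)]
  Evaluate using L'Hôpital or standard limits, then exponentiate.
  L = e^(5)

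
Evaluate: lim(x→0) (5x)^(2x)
This is an exponential indeterminate form.

For exponential indeterminate forms, take the natural log:
  Let L = lim(x→0) (5x)^(2x)
  Then ln(L) = lim(x→0) [exponent × ln(base)]
  Evaluate using L'Hôpital or standard limits, then exponentiate.
  L = 1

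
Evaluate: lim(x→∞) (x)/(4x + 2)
This is an ∞/∞ indeterminate form.

Apply L'Hôpital's rule: differentiate numerator and denominator separately.
  f(x) = x   ⇒   f'(x) = 1
  g(x) = 4·x + 2   ⇒   g'(x) = 4
  lim(x→∞) f'(x)/g'(x) = lim(x→∞) (1)/(4)
  = 1/4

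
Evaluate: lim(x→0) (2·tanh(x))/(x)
This is a 0/0 indeterminate form.

Apply L'Hôpital's rule: differentiate numerator and denominator separately.
  f(x) = 2·tanh(x)   ⇒   f'(x) = 2 - 2·tanh(x)^2
  g(x) = x   ⇒   g'(x) = 1
  lim(x→0) f'(x)/g'(x) = lim(x→0) (2 - 2·tanh(x)^2)/(1)
  = 2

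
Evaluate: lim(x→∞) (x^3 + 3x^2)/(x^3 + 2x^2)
This is an ∞/∞ indeterminate form.

Apply L'Hôpital's rule: differentiate numerator and denominator separately.
  f(x) = x^3 + 3·x^2   ⇒   f'(x) = 3·x^2 + 6·x
  g(x) = x^3 + 2·x^2   ⇒   g'(x) = 3·x^2 + 4·x
  lim(x→∞) f'(x)/g'(x) = lim(x→∞) (3·x^2 + 6·x)/(3·x^2 + 4·x)
  = 1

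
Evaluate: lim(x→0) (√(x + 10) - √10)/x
This is a standard limit.

Factor or rationalize the expression:
  lim(x→0) (√(x + 10) - √10)/x = sqrt(10)/20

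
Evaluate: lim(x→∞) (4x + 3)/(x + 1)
This is an ∞/∞ indeterminate form.

Apply L'Hôpital's rule: differentiate numerator and denominator separately.
  f(x) = 4·x + 3   ⇒   f'(x) = 4
  g(x) = x + 1   ⇒   g'(x) = 1
  lim(x→∞) f'(x)/g'(x) = lim(x→∞) (4)/(1)
  = 4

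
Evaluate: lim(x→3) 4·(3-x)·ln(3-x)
This is a 0·∞ indeterminate form.

Rewrite 0·∞ as a quotient (0/0 or ∞/∞ form), then apply L'Hôpital's rule:
  lim(x→3) 4·(3-x)·ln(3-x) = 0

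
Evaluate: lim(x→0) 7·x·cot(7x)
This is a 0·∞ indeterminate form.

Rewrite 0·∞ as a quotient (0/0 or ∞/∞ form), then apply L'Hôpital's rule:
  lim(x→0) 7·x·cot(7x) = 1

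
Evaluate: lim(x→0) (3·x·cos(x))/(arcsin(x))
This is a 0/0 indeterminate form.

Apply L'Hôpital's rule: differentiate numerator and denominator separately.
  f(x) = 3·x·cos(x)   ⇒   f'(x) = -3·x·sin(x) + 3·cos(x)
  g(x) = asin(x)   ⇒   g'(x) = 1/sqrt(1 - x^2)
  lim(x→0) f'(x)/g'(x) = lim(x→0) (-3·x·sin(x) + 3·cos(x))/(1/sqrt(1 - x^2))
  = 3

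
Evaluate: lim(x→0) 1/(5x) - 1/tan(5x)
This is an ∞-∞ indeterminate form.

Combine fractions or rationalize to convert ∞-∞ to 0/0 form:
  lim(x→0) 1/(5x) - 1/tan(5x) = 0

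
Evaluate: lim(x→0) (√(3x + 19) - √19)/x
This is a standard limit.

Factor or rationalize the expression:
  lim(x→0) (√(3x + 19) - √19)/x = 3·sqrt(19)/38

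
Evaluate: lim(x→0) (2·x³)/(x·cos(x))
This is a 0/0 indeterminate form.

Apply L'Hôpital's rule: differentiate numerator and denominator separately.
  f(x) = 2·x^3   ⇒   f'(x) = 6·x^2
  g(x) = x·cos(x)   ⇒   g'(x) = -x·sin(x) + cos(x)
  lim(x→0) f'(x)/g'(x) = lim(x→0) (6·x^2)/(-x·sin(x) + cos(x))
  = 0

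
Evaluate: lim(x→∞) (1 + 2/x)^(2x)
This is an exponential indeterminate form.

For exponential indeterminate forms, take the natural log:
  Let L = lim(x→∞) (1 + 2/x)^(2x)
  Then ln(L) = lim(x→∞) [exponent × ln(base)]
  Evaluate using L'Hôpital or standard limits, then exponentiate.
  L = e^(4)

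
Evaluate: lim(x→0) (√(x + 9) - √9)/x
This is a standard limit.

Factor or rationalize the expression:
  lim(x→0) (√(x + 9) - √9)/x = 1/6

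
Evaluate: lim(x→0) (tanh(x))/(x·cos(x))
This is a 0/0 indeterminate form.

Apply L'Hôpital's rule: differentiate numerator and denominator separately.
  f(x) = tanh(x)   ⇒   f'(x) = 1 - tanh(x)^2
  g(x) = x·cos(x)   ⇒   g'(x) = -x·sin(x) + cos(x)
  lim(x→0) f'(x)/g'(x) = lim(x→0) (1 - tanh(x)^2)/(-x·sin(x) + cos(x))
  = 1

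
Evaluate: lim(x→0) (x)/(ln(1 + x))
This is a 0/0 indeterminate form.

Apply L'Hôpital's rule: differentiate numerator and denominator separately.
  f(x) = x   ⇒   f'(x) = 1
  g(x) = ln(x + 1)   ⇒   g'(x) = 1/(x + 1)
  lim(x→0) f'(x)/g'(x) = lim(x→0) (1)/(1/(x + 1))
  = 1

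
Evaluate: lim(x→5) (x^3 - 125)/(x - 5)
This is a standard limit.

Factor or rationalize the expression:
  lim(x→5) (x^3 - 125)/(x - 5) = 75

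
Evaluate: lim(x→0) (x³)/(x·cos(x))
This is a 0/0 indeterminate form.

Apply L'Hôpital's rule: differentiate numerator and denominator separately.
  f(x) = x^3   ⇒   f'(x) = 3·x^2
  g(x) = x·cos(x)   ⇒   g'(x) = -x·sin(x) + cos(x)
  lim(x→0) f'(x)/g'(x) = lim(x→0) (3·x^2)/(-x·sin(x) + cos(x))
  = 0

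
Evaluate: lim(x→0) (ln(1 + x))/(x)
This is a 0/0 indeterminate form.

Apply L'Hôpital's rule: differentiate numerator and denominator separately.
  f(x) = ln(x + 1)   ⇒   f'(x) = 1/(x + 1)
  g(x) = x   ⇒   g'(x) = 1
  lim(x→0) f'(x)/g'(x) = lim(x→0) (1/(x + 1))/(1)
  = 1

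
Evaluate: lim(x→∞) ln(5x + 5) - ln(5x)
This is an ∞-∞ indeterminate form.

Combine fractions or rationalize to convert ∞-∞ to 0/0 form:
  lim(x→∞) ln(5x + 5) - ln(5x) = 0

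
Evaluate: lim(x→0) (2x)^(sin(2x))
This is an exponential indeterminate form.

For exponential indeterminate forms, take the natural log:
  Let L = lim(x→0) (2x)^(sin(2x))
  Then ln(L) = lim(x→0) [exponent × ln(base)]
  Evaluate using L'Hôpital or standard limits, then exponentiate.
  L = 1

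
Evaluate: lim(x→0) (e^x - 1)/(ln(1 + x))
This is a 0/0 indeterminate form.

Apply L'Hôpital's rule: differentiate numerator and denominator separately.
  f(x) = e^(x) - 1   ⇒   f'(x) = e^(x)
  g(x) = ln(x + 1)   ⇒   g'(x) = 1/(x + 1)
  lim(x→0) f'(x)/g'(x) = lim(x→0) (e^(x))/(1/(x + 1))
  = 1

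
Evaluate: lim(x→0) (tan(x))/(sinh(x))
This is a 0/0 indeterminate form.

Apply L'Hôpital's rule: differentiate numerator and denominator separately.
  f(x) = tan(x)   ⇒   f'(x) = tan(x)^2 + 1
  g(x) = sinh(x)   ⇒   g'(x) = cosh(x)
  lim(x→0) f'(x)/g'(x) = lim(x→0) (tan(x)^2 + 1)/(cosh(x))
  = 1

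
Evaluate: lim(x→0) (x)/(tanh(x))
This is a 0/0 indeterminate form.

Apply L'Hôpital's rule: differentiate numerator and denominator separately.
  f(x) = x   ⇒   f'(x) = 1
  g(x) = tanh(x)   ⇒   g'(x) = 1 - tanh(x)^2
  lim(x→0) f'(x)/g'(x) = lim(x→0) (1)/(1 - tanh(x)^2)
  = 1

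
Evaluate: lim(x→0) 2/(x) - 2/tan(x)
This is an ∞-∞ indeterminate form.

Combine fractions or rationalize to convert ∞-∞ to 0/0 form:
  lim(x→0) 2/(x) - 2/tan(x) = 0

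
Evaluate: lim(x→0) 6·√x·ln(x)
This is a 0·∞ indeterminate form.

Rewrite 0·∞ as a quotient (0/0 or ∞/∞ form), then apply L'Hôpital's rule:
  lim(x→0) 6·√x·ln(x) = 0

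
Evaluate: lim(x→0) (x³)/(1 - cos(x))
This is a 0/0 indeterminate form.

Apply L'Hôpital's rule: differentiate numerator and denominator separately.
  f(x) = x^3   ⇒   f'(x) = 3·x^2
  g(x) = 1 - cos(x)   ⇒   g'(x) = sin(x)
  lim(x→0) f'(x)/g'(x) = lim(x→0) (3·x^2)/(sin(x))
  = 0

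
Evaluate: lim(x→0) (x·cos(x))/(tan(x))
This is a 0/0 indeterminate form.

Apply L'Hôpital's rule: differentiate numerator and denominator separately.
  f(x) = x·cos(x)   ⇒   f'(x) = -x·sin(x) + cos(x)
  g(x) = tan(x)   ⇒   g'(x) = tan(x)^2 + 1
  lim(x→0) f'(x)/g'(x) = lim(x→0) (-x·sin(x) + cos(x))/(tan(x)^2 + 1)
  = 1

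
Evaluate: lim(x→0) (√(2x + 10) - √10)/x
This is a standard limit.

Factor or rationalize the expression:
  lim(x→0) (√(2x + 10) - √10)/x = sqrt(10)/10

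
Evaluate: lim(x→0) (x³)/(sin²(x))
This is a 0/0 indeterminate form.

Apply L'Hôpital's rule: differentiate numerator and denominator separately.
  f(x) = x^3   ⇒   f'(x) = 3·x^2
  g(x) = sin(x)^2   ⇒   g'(x) = 2·sin(x)·cos(x)
  lim(x→0) f'(x)/g'(x) = lim(x→0) (3·x^2)/(2·sin(x)·cos(x))
  = 0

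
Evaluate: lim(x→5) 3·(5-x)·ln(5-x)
This is a 0·∞ indeterminate form.

Rewrite 0·∞ as a quotient (0/0 or ∞/∞ form), then apply L'Hôpital's rule:
  lim(x→5) 3·(5-x)·ln(5-x) = 0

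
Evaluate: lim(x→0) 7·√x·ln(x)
This is a 0·∞ indeterminate form.

Rewrite 0·∞ as a quotient (0/0 or ∞/∞ form), then apply L'Hôpital's rule:
  lim(x→0) 7·√x·ln(x) = 0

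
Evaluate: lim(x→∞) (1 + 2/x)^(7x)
This is an exponential indeterminate form.

For exponential indeterminate forms, take the natural log:
  Let L = lim(x→∞) (1 + 2/x)^(7x)
  Then ln(L) = lim(x→∞) [exponent × ln(base)]
  Evaluate using L'Hôpital or standard limits, then exponentiate.
  L = e^(14)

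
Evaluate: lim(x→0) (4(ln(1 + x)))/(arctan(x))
This is a 0/0 indeterminate form.

Apply L'Hôpital's rule: differentiate numerator and denominator separately.
  f(x) = 4·ln(x + 1)   ⇒   f'(x) = 4/(x + 1)
  g(x) = atan(x)   ⇒   g'(x) = 1/(x^2 + 1)
  lim(x→0) f'(x)/g'(x) = lim(x→0) (4/(x + 1))/(1/(x^2 + 1))
  = 4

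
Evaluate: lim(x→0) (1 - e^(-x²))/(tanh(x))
This is a 0/0 indeterminate form.

Apply L'Hôpital's rule: differentiate numerator and denominator separately.
  f(x) = 1 - e^(-x^2)   ⇒   f'(x) = 2·x·e^(-x^2)
  g(x) = tanh(x)   ⇒   g'(x) = 1 - tanh(x)^2
  lim(x→0) f'(x)/g'(x) = lim(x→0) (2·x·e^(-x^2))/(1 - tanh(x)^2)
  = 0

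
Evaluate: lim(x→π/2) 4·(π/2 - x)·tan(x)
This is a 0·∞ indeterminate form.

Rewrite 0·∞ as a quotient (0/0 or ∞/∞ form), then apply L'Hôpital's rule:
  lim(x→π/2) 4·(π/2 - x)·tan(x) = 4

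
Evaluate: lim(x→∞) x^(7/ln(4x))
This is an exponential indeterminate form.

For exponential indeterminate forms, take the natural log:
  Let L = lim(x→∞) x^(7/ln(4x))
  Then ln(L) = lim(x→∞) [exponent × ln(base)]
  Evaluate using L'Hôpital or standard limits, then exponentiate.
  L = e^(7)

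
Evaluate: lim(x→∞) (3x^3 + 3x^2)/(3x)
This is an ∞/∞ indeterminate form.

Apply L'Hôpital's rule: differentiate numerator and denominator separately.
  f(x) = 3·x^3 + 3·x^2   ⇒   f'(x) = 9·x^2 + 6·x
  g(x) = 3·x   ⇒   g'(x) = 3
  lim(x→∞) f'(x)/g'(x) = lim(x→∞) (9·x^2 + 6·x)/(3)
  = ∞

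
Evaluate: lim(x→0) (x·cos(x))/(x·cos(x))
This is a 0/0 indeterminate form.

Apply L'Hôpital's rule: differentiate numerator and denominator separately.
  f(x) = x·cos(x)   ⇒   f'(x) = -x·sin(x) + cos(x)
  g(x) = x·cos(x)   ⇒   g'(x) = -x·sin(x) + cos(x)
  lim(x→0) f'(x)/g'(x) = lim(x→0) (-x·sin(x) + cos(x))/(-x·sin(x) + cos(x))
  = 1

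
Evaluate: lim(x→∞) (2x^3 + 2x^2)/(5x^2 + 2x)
This is an ∞/∞ indeterminate form.

Apply L'Hôpital's rule: differentiate numerator and denominator separately.
  f(x) = 2·x^3 + 2·x^2   ⇒   f'(x) = 6·x^2 + 4·x
  g(x) = 5·x^2 + 2·x   ⇒   g'(x) = 10·x + 2
  lim(x→∞) f'(x)/g'(x) = lim(x→∞) (6·x^2 + 4·x)/(10·x + 2)
  = ∞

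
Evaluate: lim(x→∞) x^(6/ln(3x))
This is an exponential indeterminate form.

For exponential indeterminate forms, take the natural log:
  Let L = lim(x→∞) x^(6/ln(3x))
  Then ln(L) = lim(x→∞) [exponent × ln(base)]
  Evaluate using L'Hôpital or standard limits, then exponentiate.
  L = e^(6)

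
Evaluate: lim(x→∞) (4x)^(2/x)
This is an exponential indeterminate form.

For exponential indeterminate forms, take the natural log:
  Let L = lim(x→∞) (4x)^(2/x)
  Then ln(L) = lim(x→∞) [exponent × ln(base)]
  Evaluate using L'Hôpital or standard limits, then exponentiate.
  L = 1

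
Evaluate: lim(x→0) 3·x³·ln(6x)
This is a 0·∞ indeterminate form.

Rewrite 0·∞ as a quotient (0/0 or ∞/∞ form), then apply L'Hôpital's rule:
  lim(x→0) 3·x³·ln(6x) = 0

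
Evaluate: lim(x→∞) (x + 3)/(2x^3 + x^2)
This is an ∞/∞ indeterminate form.

Apply L'Hôpital's rule: differentiate numerator and denominator separately.
  f(x) = x + 3   ⇒   f'(x) = 1
  g(x) = 2·x^3 + x^2   ⇒   g'(x) = 6·x^2 + 2·x
  lim(x→∞) f'(x)/g'(x) = lim(x→∞) (1)/(6·x^2 + 2·x)
  = 0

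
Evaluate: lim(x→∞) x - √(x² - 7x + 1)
This is an ∞-∞ indeterminate form.

Combine fractions or rationalize to convert ∞-∞ to 0/0 form:
  lim(x→∞) x - √(x² - 7x + 1) = 7/2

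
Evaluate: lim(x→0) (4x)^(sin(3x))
This is an exponential indeterminate form.

For exponential indeterminate forms, take the natural log:
  Let L = lim(x→0) (4x)^(sin(3x))
  Then ln(L) = lim(x→0) [exponent × ln(base)]
  Evaluate using L'Hôpital or standard limits, then exponentiate.
  L = 1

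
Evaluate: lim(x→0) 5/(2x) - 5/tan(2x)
This is an ∞-∞ indeterminate form.

Combine fractions or rationalize to convert ∞-∞ to 0/0 form:
  lim(x→0) 5/(2x) - 5/tan(2x) = 0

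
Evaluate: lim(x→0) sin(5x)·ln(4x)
This is a 0·∞ indeterminate form.

Rewrite 0·∞ as a quotient (0/0 or ∞/∞ form), then apply L'Hôpital's rule:
  lim(x→0) sin(5x)·ln(4x) = 0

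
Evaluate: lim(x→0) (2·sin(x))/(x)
This is a 0/0 indeterminate form.

Apply L'Hôpital's rule: differentiate numerator and denominator separately.
  f(x) = 2·sin(x)   ⇒   f'(x) = 2·cos(x)
  g(x) = x   ⇒   g'(x) = 1
  lim(x→0) f'(x)/g'(x) = lim(x→0) (2·cos(x))/(1)
  = 2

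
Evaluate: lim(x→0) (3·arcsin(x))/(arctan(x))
This is a 0/0 indeterminate form.

Apply L'Hôpital's rule: differentiate numerator and denominator separately.
  f(x) = 3·asin(x)   ⇒   f'(x) = 3/sqrt(1 - x^2)
  g(x) = atan(x)   ⇒   g'(x) = 1/(x^2 + 1)
  lim(x→0) f'(x)/g'(x) = lim(x→0) (3/sqrt(1 - x^2))/(1/(x^2 + 1))
  = 3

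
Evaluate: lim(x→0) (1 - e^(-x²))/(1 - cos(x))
This is a 0/0 indeterminate form.

Apply L'Hôpital's rule: differentiate numerator and denominator separately.
  f(x) = 1 - e^(-x^2)   ⇒   f'(x) = 2·x·e^(-x^2)
  g(x) = 1 - cos(x)   ⇒   g'(x) = sin(x)
  lim(x→0) f'(x)/g'(x) = lim(x→0) (2·x·e^(-x^2))/(sin(x))
  = 2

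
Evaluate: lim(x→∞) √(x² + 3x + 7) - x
This is an ∞-∞ indeterminate form.

Combine fractions or rationalize to convert ∞-∞ to 0/0 form:
  lim(x→∞) √(x² + 3x + 7) - x = 3/2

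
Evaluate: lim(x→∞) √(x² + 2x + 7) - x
This is an ∞-∞ indeterminate form.

Combine fractions or rationalize to convert ∞-∞ to 0/0 form:
  lim(x→∞) √(x² + 2x + 7) - x = 1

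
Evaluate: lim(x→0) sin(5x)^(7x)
This is an exponential indeterminate form.

For exponential indeterminate forms, take the natural log:
  Let L = lim(x→0) sin(5x)^(7x)
  Then ln(L) = lim(x→0) [exponent × ln(base)]
  Evaluate using L'Hôpital or standard limits, then exponentiate.
  L = 1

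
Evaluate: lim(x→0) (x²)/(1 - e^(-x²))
This is a 0/0 indeterminate form.

Apply L'Hôpital's rule: differentiate numerator and denominator separately.
  f(x) = x^2   ⇒   f'(x) = 2·x
  g(x) = 1 - e^(-x^2)   ⇒   g'(x) = 2·x·e^(-x^2)
  lim(x→0) f'(x)/g'(x) = lim(x→0) (2·x)/(2·x·e^(-x^2))
  = 1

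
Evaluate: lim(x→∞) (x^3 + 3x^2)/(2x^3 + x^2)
This is an ∞/∞ indeterminate form.

Apply L'Hôpital's rule: differentiate numerator and denominator separately.
  f(x) = x^3 + 3·x^2   ⇒   f'(x) = 3·x^2 + 6·x
  g(x) = 2·x^3 + x^2   ⇒   g'(x) = 6·x^2 + 2·x
  lim(x→∞) f'(x)/g'(x) = lim(x→∞) (3·x^2 + 6·x)/(6·x^2 + 2·x)
  = 1/2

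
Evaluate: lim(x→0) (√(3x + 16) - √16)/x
This is a standard limit.

Factor or rationalize the expression:
  lim(x→0) (√(3x + 16) - √16)/x = 3/8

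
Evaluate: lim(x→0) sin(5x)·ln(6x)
This is a 0·∞ indeterminate form.

Rewrite 0·∞ as a quotient (0/0 or ∞/∞ form), then apply L'Hôpital's rule:
  lim(x→0) sin(5x)·ln(6x) = 0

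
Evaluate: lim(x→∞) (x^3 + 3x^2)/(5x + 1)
This is an ∞/∞ indeterminate form.

Apply L'Hôpital's rule: differentiate numerator and denominator separately.
  f(x) = x^3 + 3·x^2   ⇒   f'(x) = 3·x^2 + 6·x
  g(x) = 5·x + 1   ⇒   g'(x) = 5
  lim(x→∞) f'(x)/g'(x) = lim(x→∞) (3·x^2 + 6·x)/(5)
  = ∞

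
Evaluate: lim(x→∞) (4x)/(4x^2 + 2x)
This is an ∞/∞ indeterminate form.

Apply L'Hôpital's rule: differentiate numerator and denominator separately.
  f(x) = 4·x   ⇒   f'(x) = 4
  g(x) = 4·x^2 + 2·x   ⇒   g'(x) = 8·x + 2
  lim(x→∞) f'(x)/g'(x) = lim(x→∞) (4)/(8·x + 2)
  = 0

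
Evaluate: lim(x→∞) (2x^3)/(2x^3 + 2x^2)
This is an ∞/∞ indeterminate form.

Apply L'Hôpital's rule: differentiate numerator and denominator separately.
  f(x) = 2·x^3   ⇒   f'(x) = 6·x^2
  g(x) = 2·x^3 + 2·x^2   ⇒   g'(x) = 6·x^2 + 4·x
  lim(x→∞) f'(x)/g'(x) = lim(x→∞) (6·x^2)/(6·x^2 + 4·x)
  = 1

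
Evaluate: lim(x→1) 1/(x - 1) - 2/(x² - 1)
This is an ∞-∞ indeterminate form.

Combine fractions or rationalize to convert ∞-∞ to 0/0 form:
  lim(x→1) 1/(x - 1) - 2/(x² - 1) = 1/2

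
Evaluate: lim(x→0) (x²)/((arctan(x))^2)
This is a 0/0 indeterminate form.

Apply L'Hôpital's rule: differentiate numerator and denominator separately.
  f(x) = x^2   ⇒   f'(x) = 2·x
  g(x) = atan(x)^2   ⇒   g'(x) = 2·atan(x)/(x^2 + 1)
  lim(x→0) f'(x)/g'(x) = lim(x→0) (2·x)/(2·atan(x)/(x^2 + 1))
  = 1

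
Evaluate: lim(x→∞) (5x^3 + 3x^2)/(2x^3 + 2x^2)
This is an ∞/∞ indeterminate form.

Apply L'Hôpital's rule: differentiate numerator and denominator separately.
  f(x) = 5·x^3 + 3·x^2   ⇒   f'(x) = 15·x^2 + 6·x
  g(x) = 2·x^3 + 2·x^2   ⇒   g'(x) = 6·x^2 + 4·x
  lim(x→∞) f'(x)/g'(x) = lim(x→∞) (15·x^2 + 6·x)/(6·x^2 + 4·x)
  = 5/2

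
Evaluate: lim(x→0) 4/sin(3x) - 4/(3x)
This is an ∞-∞ indeterminate form.

Combine fractions or rationalize to convert ∞-∞ to 0/0 form:
  lim(x→0) 4/sin(3x) - 4/(3x) = 0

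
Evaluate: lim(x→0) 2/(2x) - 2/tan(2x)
This is an ∞-∞ indeterminate form.

Combine fractions or rationalize to convert ∞-∞ to 0/0 form:
  lim(x→0) 2/(2x) - 2/tan(2x) = 0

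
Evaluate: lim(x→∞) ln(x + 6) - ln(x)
This is an ∞-∞ indeterminate form.

Combine fractions or rationalize to convert ∞-∞ to 0/0 form:
  lim(x→∞) ln(x + 6) - ln(x) = 0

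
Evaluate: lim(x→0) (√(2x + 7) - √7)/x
This is a standard limit.

Factor or rationalize the expression:
  lim(x→0) (√(2x + 7) - √7)/x = sqrt(7)/7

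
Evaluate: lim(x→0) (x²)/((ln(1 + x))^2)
This is a 0/0 indeterminate form.

Apply L'Hôpital's rule: differentiate numerator and denominator separately.
  f(x) = x^2   ⇒   f'(x) = 2·x
  g(x) = ln(x + 1)^2   ⇒   g'(x) = 2·ln(x + 1)/(x + 1)
  lim(x→0) f'(x)/g'(x) = lim(x→0) (2·x)/(2·ln(x + 1)/(x + 1))
  = 1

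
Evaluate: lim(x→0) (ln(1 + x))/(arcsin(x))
This is a 0/0 indeterminate form.

Apply L'Hôpital's rule: differentiate numerator and denominator separately.
  f(x) = ln(x + 1)   ⇒   f'(x) = 1/(x + 1)
  g(x) = asin(x)   ⇒   g'(x) = 1/sqrt(1 - x^2)
  lim(x→0) f'(x)/g'(x) = lim(x→0) (1/(x + 1))/(1/sqrt(1 - x^2))
  = 1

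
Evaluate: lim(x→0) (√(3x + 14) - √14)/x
This is a standard limit.

Factor or rationalize the expression:
  lim(x→0) (√(3x + 14) - √14)/x = 3·sqrt(14)/28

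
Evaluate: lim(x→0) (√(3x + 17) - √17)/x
This is a standard limit.

Factor or rationalize the expression:
  lim(x→0) (√(3x + 17) - √17)/x = 3·sqrt(17)/34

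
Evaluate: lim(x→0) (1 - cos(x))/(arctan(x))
This is a 0/0 indeterminate form.

Apply L'Hôpital's rule: differentiate numerator and denominator separately.
  f(x) = 1 - cos(x)   ⇒   f'(x) = sin(x)
  g(x) = atan(x)   ⇒   g'(x) = 1/(x^2 + 1)
  lim(x→0) f'(x)/g'(x) = lim(x→0) (sin(x))/(1/(x^2 + 1))
  = 0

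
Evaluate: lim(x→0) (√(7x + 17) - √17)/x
This is a standard limit.

Factor or rationalize the expression:
  lim(x→0) (√(7x + 17) - √17)/x = 7·sqrt(17)/34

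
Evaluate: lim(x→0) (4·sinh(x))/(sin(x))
This is a 0/0 indeterminate form.

Apply L'Hôpital's rule: differentiate numerator and denominator separately.
  f(x) = 4·sinh(x)   ⇒   f'(x) = 4·cosh(x)
  g(x) = sin(x)   ⇒   g'(x) = cos(x)
  lim(x→0) f'(x)/g'(x) = lim(x→0) (4·cosh(x))/(cos(x))
  = 4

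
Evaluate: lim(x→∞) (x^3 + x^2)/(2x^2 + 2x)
This is an ∞/∞ indeterminate form.

Apply L'Hôpital's rule: differentiate numerator and denominator separately.
  f(x) = x^3 + x^2   ⇒   f'(x) = 3·x^2 + 2·x
  g(x) = 2·x^2 + 2·x   ⇒   g'(x) = 4·x + 2
  lim(x→∞) f'(x)/g'(x) = lim(x→∞) (3·x^2 + 2·x)/(4·x + 2)
  = ∞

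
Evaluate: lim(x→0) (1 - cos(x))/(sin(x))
This is a 0/0 indeterminate form.

Apply L'Hôpital's rule: differentiate numerator and denominator separately.
  f(x) = 1 - cos(x)   ⇒   f'(x) = sin(x)
  g(x) = sin(x)   ⇒   g'(x) = cos(x)
  lim(x→0) f'(x)/g'(x) = lim(x→0) (sin(x))/(cos(x))
  = 0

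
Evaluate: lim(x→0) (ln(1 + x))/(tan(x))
This is a 0/0 indeterminate form.

Apply L'Hôpital's rule: differentiate numerator and denominator separately.
  f(x) = ln(x + 1)   ⇒   f'(x) = 1/(x + 1)
  g(x) = tan(x)   ⇒   g'(x) = tan(x)^2 + 1
  lim(x→0) f'(x)/g'(x) = lim(x→0) (1/(x + 1))/(tan(x)^2 + 1)
  = 1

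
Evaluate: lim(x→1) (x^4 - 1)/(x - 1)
This is a standard limit.

Factor or rationalize the expression:
  lim(x→1) (x^4 - 1)/(x - 1) = 4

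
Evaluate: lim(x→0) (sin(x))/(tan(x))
This is a 0/0 indeterminate form.

Apply L'Hôpital's rule: differentiate numerator and denominator separately.
  f(x) = sin(x)   ⇒   f'(x) = cos(x)
  g(x) = tan(x)   ⇒   g'(x) = tan(x)^2 + 1
  lim(x→0) f'(x)/g'(x) = lim(x→0) (cos(x))/(tan(x)^2 + 1)
  = 1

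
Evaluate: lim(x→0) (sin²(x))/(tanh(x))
This is a 0/0 indeterminate form.

Apply L'Hôpital's rule: differentiate numerator and denominator separately.
  f(x) = sin(x)^2   ⇒   f'(x) = 2·sin(x)·cos(x)
  g(x) = tanh(x)   ⇒   g'(x) = 1 - tanh(x)^2
  lim(x→0) f'(x)/g'(x) = lim(x→0) (2·sin(x)·cos(x))/(1 - tanh(x)^2)
  = 0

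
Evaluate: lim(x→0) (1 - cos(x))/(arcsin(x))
This is a 0/0 indeterminate form.

Apply L'Hôpital's rule: differentiate numerator and denominator separately.
  f(x) = 1 - cos(x)   ⇒   f'(x) = sin(x)
  g(x) = asin(x)   ⇒   g'(x) = 1/sqrt(1 - x^2)
  lim(x→0) f'(x)/g'(x) = lim(x→0) (sin(x))/(1/sqrt(1 - x^2))
  = 0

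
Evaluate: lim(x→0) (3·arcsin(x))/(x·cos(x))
This is a 0/0 indeterminate form.

Apply L'Hôpital's rule: differentiate numerator and denominator separately.
  f(x) = 3·asin(x)   ⇒   f'(x) = 3/sqrt(1 - x^2)
  g(x) = x·cos(x)   ⇒   g'(x) = -x·sin(x) + cos(x)
  lim(x→0) f'(x)/g'(x) = lim(x→0) (3/sqrt(1 - x^2))/(-x·sin(x) + cos(x))
  = 3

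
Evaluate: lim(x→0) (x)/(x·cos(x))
This is a 0/0 indeterminate form.

Apply L'Hôpital's rule: differentiate numerator and denominator separately.
  f(x) = x   ⇒   f'(x) = 1
  g(x) = x·cos(x)   ⇒   g'(x) = -x·sin(x) + cos(x)
  lim(x→0) f'(x)/g'(x) = lim(x→0) (1)/(-x·sin(x) + cos(x))
  = 1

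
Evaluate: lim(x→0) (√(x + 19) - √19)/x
This is a standard limit.

Factor or rationalize the expression:
  lim(x→0) (√(x + 19) - √19)/x = sqrt(19)/38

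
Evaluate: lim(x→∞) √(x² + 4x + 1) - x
This is an ∞-∞ indeterminate form.

Combine fractions or rationalize to convert ∞-∞ to 0/0 form:
  lim(x→∞) √(x² + 4x + 1) - x = 2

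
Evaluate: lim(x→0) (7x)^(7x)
This is an exponential indeterminate form.

For exponential indeterminate forms, take the natural log:
  Let L = lim(x→0) (7x)^(7x)
  Then ln(L) = lim(x→0) [exponent × ln(base)]
  Evaluate using L'Hôpital or standard limits, then exponentiate.
  L = 1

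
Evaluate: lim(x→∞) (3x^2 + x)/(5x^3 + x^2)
This is an ∞/∞ indeterminate form.

Apply L'Hôpital's rule: differentiate numerator and denominator separately.
  f(x) = 3·x^2 + x   ⇒   f'(x) = 6·x + 1
  g(x) = 5·x^3 + x^2   ⇒   g'(x) = 15·x^2 + 2·x
  lim(x→∞) f'(x)/g'(x) = lim(x→∞) (6·x + 1)/(15·x^2 + 2·x)
  = 0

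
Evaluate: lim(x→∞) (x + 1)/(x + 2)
This is an ∞/∞ indeterminate form.

Apply L'Hôpital's rule: differentiate numerator and denominator separately.
  f(x) = x + 1   ⇒   f'(x) = 1
  g(x) = x + 2   ⇒   g'(x) = 1
  lim(x→∞) f'(x)/g'(x) = lim(x→∞) (1)/(1)
  = 1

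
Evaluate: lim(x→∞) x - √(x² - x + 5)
This is an ∞-∞ indeterminate form.

Combine fractions or rationalize to convert ∞-∞ to 0/0 form:
  lim(x→∞) x - √(x² - x + 5) = 1/2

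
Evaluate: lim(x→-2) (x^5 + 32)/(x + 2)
This is a standard limit.

Factor or rationalize the expression:
  lim(x→-2) (x^5 + 32)/(x + 2) = 80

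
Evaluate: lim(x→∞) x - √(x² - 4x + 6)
This is an ∞-∞ indeterminate form.

Combine fractions or rationalize to convert ∞-∞ to 0/0 form:
  lim(x→∞) x - √(x² - 4x + 6) = 2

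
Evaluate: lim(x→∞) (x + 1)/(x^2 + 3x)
This is an ∞/∞ indeterminate form.

Apply L'Hôpital's rule: differentiate numerator and denominator separately.
  f(x) = x + 1   ⇒   f'(x) = 1
  g(x) = x^2 + 3·x   ⇒   g'(x) = 2·x + 3
  lim(x→∞) f'(x)/g'(x) = lim(x→∞) (1)/(2·x + 3)
  = 0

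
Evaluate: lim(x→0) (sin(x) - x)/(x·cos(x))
This is a 0/0 indeterminate form.

Apply L'Hôpital's rule: differentiate numerator and denominator separately.
  f(x) = -x + sin(x)   ⇒   f'(x) = cos(x) - 1
  g(x) = x·cos(x)   ⇒   g'(x) = -x·sin(x) + cos(x)
  lim(x→0) f'(x)/g'(x) = lim(x→0) (cos(x) - 1)/(-x·sin(x) + cos(x))
  = 0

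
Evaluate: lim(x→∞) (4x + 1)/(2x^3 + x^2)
This is an ∞/∞ indeterminate form.

Apply L'Hôpital's rule: differentiate numerator and denominator separately.
  f(x) = 4·x + 1   ⇒   f'(x) = 4
  g(x) = 2·x^3 + x^2   ⇒   g'(x) = 6·x^2 + 2·x
  lim(x→∞) f'(x)/g'(x) = lim(x→∞) (4)/(6·x^2 + 2·x)
  = 0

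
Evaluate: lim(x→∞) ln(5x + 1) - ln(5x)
This is an ∞-∞ indeterminate form.

Combine fractions or rationalize to convert ∞-∞ to 0/0 form:
  lim(x→∞) ln(5x + 1) - ln(5x) = 0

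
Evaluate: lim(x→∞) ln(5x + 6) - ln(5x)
This is an ∞-∞ indeterminate form.

Combine fractions or rationalize to convert ∞-∞ to 0/0 form:
  lim(x→∞) ln(5x + 6) - ln(5x) = 0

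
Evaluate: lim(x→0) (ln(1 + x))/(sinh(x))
This is a 0/0 indeterminate form.

Apply L'Hôpital's rule: differentiate numerator and denominator separately.
  f(x) = ln(x + 1)   ⇒   f'(x) = 1/(x + 1)
  g(x) = sinh(x)   ⇒   g'(x) = cosh(x)
  lim(x→0) f'(x)/g'(x) = lim(x→0) (1/(x + 1))/(cosh(x))
  = 1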